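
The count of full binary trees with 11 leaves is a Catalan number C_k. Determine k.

10

A full binary tree with L leaves has L−1 internal nodes and is counted by C_{L−1}; L = 11 gives C_10.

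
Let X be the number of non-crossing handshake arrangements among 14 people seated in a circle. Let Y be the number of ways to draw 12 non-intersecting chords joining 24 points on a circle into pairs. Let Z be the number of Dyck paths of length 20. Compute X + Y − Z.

191645

With 14 = 2·7 people, non-crossing handshake pairings are non-crossing perfect matchings on a circle, counted by C_7. So X = C_7 = 429.
Non-crossing perfect matchings of 2n points on a circle are counted by C_n; with 24 points, n = 12. So Y = C_12 = 208012.
Dyck paths of semilength n (length 2n) are counted by C_n; here n = 10. So Z = C_10 = 16796.
X + Y − Z = 429 + 208012 − 16796 = 191645.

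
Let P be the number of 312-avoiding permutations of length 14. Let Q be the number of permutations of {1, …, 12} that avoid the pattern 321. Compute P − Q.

2466428

Permutations of [n] avoiding any single length-3 pattern are counted by C_n; here n = 14. So P = C_14 = 2674440.
For any fixed pattern of length 3, the pattern-avoiding permutations of [12] number C_12. So Q = C_12 = 208012.
P − Q = 2674440 − 208012 = 2466428.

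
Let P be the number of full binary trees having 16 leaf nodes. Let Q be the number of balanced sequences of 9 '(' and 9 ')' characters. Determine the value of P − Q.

A full binary tree with L leaves has L−1 internal nodes and is counted by C_{L−1}; L = 16 gives C_15. So P = C_15 = 9694845.
Balanced strings of n pairs of brackets are counted by C_n; here n = 9. So Q = C_9 = 4862.
P − Q = 9694845 − 4862 = 9689983.

9689983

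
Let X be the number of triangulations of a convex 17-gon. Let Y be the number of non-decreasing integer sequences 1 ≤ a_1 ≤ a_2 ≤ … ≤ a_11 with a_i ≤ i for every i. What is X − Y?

The number of triangulations of a 17-gon is the Catalan number C_15 (index = sides − 2). So X = C_15 = 9694845.
Weakly increasing sequences with a_i ≤ i biject with Dyck paths of semilength 11, so there are C_11. So Y = C_11 = 58786.
X − Y = 9694845 − 58786 = 9636059.

9636059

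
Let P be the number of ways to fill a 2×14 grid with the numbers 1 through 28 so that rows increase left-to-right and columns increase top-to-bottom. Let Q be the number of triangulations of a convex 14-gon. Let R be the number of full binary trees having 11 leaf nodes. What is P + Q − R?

2865656

Standard Young tableaux of shape 2×n are counted by C_n; here n = 14. So P = C_14 = 2674440.
The number of triangulations of a 14-gon is the Catalan number C_12 (index = sides − 2). So Q = C_12 = 208012.
A full binary tree with L leaves has L−1 internal nodes and is counted by C_{L−1}; L = 11 gives C_10. So R = C_10 = 16796.
P + Q − R = 2674440 + 208012 − 16796 = 2865656.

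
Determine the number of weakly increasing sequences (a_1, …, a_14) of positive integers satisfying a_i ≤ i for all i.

Weakly increasing sequences with a_i ≤ i biject with Dyck paths of semilength 14, so there are C_14.
C_14 = C(28,14)/15 = 40116600/15 = 2674440.

2674440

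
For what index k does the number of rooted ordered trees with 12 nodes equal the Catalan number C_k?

A rooted plane tree on 12 nodes has 11 edges, and such trees are counted by C_11.

11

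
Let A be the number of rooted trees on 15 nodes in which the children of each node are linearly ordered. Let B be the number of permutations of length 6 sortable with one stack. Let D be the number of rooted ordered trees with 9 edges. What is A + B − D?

Rooted ordered (plane) trees on m nodes have m−1 edges and are counted by C_{m−1}; m = 15 gives C_14. So A = C_14 = 2674440.
By Knuth's characterisation, the stack-sortable permutations of length 6 are the 231-avoiders, numbering C_6. So B = C_6 = 132.
A rooted plane tree with 9 edges has 10 nodes, and the count is C_9. So D = C_9 = 4862.
A + B − D = 2674440 + 132 − 4862 = 2669710.

2669710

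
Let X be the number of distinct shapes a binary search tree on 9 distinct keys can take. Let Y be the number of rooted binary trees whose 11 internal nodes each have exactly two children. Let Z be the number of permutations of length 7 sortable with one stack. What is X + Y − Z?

63219

There are C_n binary search tree shapes on n keys; with n = 9 that is C_9. So X = C_9 = 4862.
The number of full binary trees on 11 internal nodes is the Catalan number C_11. So Y = C_11 = 58786.
By Knuth's characterisation, the stack-sortable permutations of length 7 are the 231-avoiders, numbering C_7. So Z = C_7 = 429.
X + Y − Z = 4862 + 58786 − 429 = 63219.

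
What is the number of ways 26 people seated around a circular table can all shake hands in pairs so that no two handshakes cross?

742900

With 26 = 2·13 people, non-crossing handshake pairings are non-crossing perfect matchings on a circle, counted by C_13.
C_13 = C_12 · 2(2·12+1)/(12+2) = 208012 · 50/14 = 742900.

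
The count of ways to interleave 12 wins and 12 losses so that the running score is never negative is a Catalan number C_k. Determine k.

12

Ballot sequences with n votes each where one side never trails are Dyck words, counted by C_n; here n = 12.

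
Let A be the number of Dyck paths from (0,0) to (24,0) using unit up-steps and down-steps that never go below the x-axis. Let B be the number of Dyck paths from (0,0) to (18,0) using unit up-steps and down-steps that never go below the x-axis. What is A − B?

203150

A Dyck path with 12 up-steps and 12 down-steps has semilength 12, so there are C_12 of them. So A = C_12 = 208012.
Dyck paths of semilength n (length 2n) are counted by C_n; here n = 9. So B = C_9 = 4862.
A − B = 208012 − 4862 = 203150.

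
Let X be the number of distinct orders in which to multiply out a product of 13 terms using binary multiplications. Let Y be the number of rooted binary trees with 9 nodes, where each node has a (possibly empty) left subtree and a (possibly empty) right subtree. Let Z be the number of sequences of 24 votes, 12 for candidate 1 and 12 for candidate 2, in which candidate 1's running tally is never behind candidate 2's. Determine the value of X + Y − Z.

Parenthesizations of m factors correspond to full binary trees with m leaves, counted by C_{m−1}; m = 13 gives C_12. So X = C_12 = 208012.
There are C_n binary search tree shapes on n keys; with n = 9 that is C_9. So Y = C_9 = 4862.
Ballot sequences with n votes each where one side never trails are Dyck words, counted by C_n; here n = 12. So Z = C_12 = 208012.
X + Y − Z = 208012 + 4862 − 208012 = 4862.

4862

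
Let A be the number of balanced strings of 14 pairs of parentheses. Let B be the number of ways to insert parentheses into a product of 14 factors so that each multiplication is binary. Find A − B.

A balanced arrangement of 14 bracket pairs is a Dyck word of semilength 14, so the count is C_14. So A = C_14 = 2674440.
Ways to associate a product of 14 factors correspond to binary trees on 14 leaves, so the count is C_13. So B = C_13 = 742900.
A − B = 2674440 − 742900 = 1931540.

1931540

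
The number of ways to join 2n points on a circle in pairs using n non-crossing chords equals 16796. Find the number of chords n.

10

Non-crossing pairings of 2n points on a circle are counted by C_n. Since C_10 = 16796, the index is 10.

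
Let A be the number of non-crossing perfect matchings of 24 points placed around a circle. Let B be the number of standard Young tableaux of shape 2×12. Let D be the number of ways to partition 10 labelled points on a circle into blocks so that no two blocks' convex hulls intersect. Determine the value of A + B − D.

399228

Non-crossing perfect matchings of 2n points on a circle are counted by C_n; with 24 points, n = 12. So A = C_12 = 208012.
Standard Young tableaux of shape 2×n are counted by C_n; here n = 12. So B = C_12 = 208012.
Non-crossing partitions of an n-element set are counted by C_n; here n = 10. So D = C_10 = 16796.
A + B − D = 208012 + 208012 − 16796 = 399228.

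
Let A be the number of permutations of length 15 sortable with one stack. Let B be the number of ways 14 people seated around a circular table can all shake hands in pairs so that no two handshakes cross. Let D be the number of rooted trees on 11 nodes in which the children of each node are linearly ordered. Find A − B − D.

9677620

Stack-sortable permutations are exactly the 231-avoiding ones, counted by C_n; here n = 15. So A = C_15 = 9694845.
Non-crossing handshake pairings of 2n people are counted by C_n; 14 people gives n = 7. So B = C_7 = 429.
Rooted ordered (plane) trees on m nodes have m−1 edges and are counted by C_{m−1}; m = 11 gives C_10. So D = C_10 = 16796.
A − B − D = 9694845 − 429 − 16796 = 9677620.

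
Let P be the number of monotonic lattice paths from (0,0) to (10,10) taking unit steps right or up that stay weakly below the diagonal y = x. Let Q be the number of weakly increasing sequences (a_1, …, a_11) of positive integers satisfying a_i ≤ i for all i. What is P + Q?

75582

Monotone paths in an n×n grid that stay weakly below the diagonal are counted by C_n; here n = 10. So P = C_10 = 16796.
Such sub-staircase sequences of length n are counted by C_n; here n = 11. So Q = C_11 = 58786.
P + Q = 16796 + 58786 = 75582.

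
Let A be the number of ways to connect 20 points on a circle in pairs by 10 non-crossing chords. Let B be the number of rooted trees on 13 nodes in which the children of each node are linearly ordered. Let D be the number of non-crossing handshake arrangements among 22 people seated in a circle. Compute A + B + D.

Pairing 20 circle points by 10 non-crossing chords gives C_10 matchings. So A = C_10 = 16796.
Rooted ordered (plane) trees on m nodes have m−1 edges and are counted by C_{m−1}; m = 13 gives C_12. So B = C_12 = 208012.
With 22 = 2·11 people, non-crossing handshake pairings are non-crossing perfect matchings on a circle, counted by C_11. So D = C_11 = 58786.
A + B + D = 16796 + 208012 + 58786 = 283594.

283594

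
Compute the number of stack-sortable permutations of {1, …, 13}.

By Knuth's characterisation, the stack-sortable permutations of length 13 are the 231-avoiders, numbering C_13.
C_13 = 742900.

742900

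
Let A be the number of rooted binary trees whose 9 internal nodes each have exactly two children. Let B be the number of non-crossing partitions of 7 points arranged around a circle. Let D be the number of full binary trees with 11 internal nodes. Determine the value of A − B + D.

The number of full binary trees on 9 internal nodes is the Catalan number C_9. So A = C_9 = 4862.
Non-crossing partitions of an n-element set are counted by C_n; here n = 7. So B = C_7 = 429.
The number of full binary trees on 11 internal nodes is the Catalan number C_11. So D = C_11 = 58786.
A − B + D = 4862 − 429 + 58786 = 63219.

63219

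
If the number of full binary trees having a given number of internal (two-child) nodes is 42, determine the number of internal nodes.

Full binary trees with n internal nodes are counted by C_n. The Catalan number equal to 42 is C_5.

5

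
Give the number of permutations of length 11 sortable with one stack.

58786

By Knuth's characterisation, the stack-sortable permutations of length 11 are the 231-avoiders, numbering C_11.
C_11 = 58786.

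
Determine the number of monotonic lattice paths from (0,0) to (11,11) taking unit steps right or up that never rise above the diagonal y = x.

Monotone paths in an n×n grid that stay weakly below the diagonal are counted by C_n; here n = 11.
C_11 = 58786.

58786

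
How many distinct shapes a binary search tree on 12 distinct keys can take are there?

208012

There are C_n binary search tree shapes on n keys; with n = 12 that is C_12.
C_12 = C_11 · 2(2·11+1)/(11+2) = 58786 · 46/13 = 208012.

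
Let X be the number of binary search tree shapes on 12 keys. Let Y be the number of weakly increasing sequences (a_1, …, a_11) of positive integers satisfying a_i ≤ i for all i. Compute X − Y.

There are C_n binary search tree shapes on n keys; with n = 12 that is C_12. So X = C_12 = 208012.
Weakly increasing sequences with a_i ≤ i biject with Dyck paths of semilength 11, so there are C_11. So Y = C_11 = 58786.
X − Y = 208012 − 58786 = 149226.

149226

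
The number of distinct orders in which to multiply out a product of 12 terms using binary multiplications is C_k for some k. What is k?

11

Parenthesizations of m factors correspond to full binary trees with m leaves, counted by C_{m−1}; m = 12 gives C_11.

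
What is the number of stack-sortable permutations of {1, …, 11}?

Stack-sortable permutations are exactly the 231-avoiding ones, counted by C_n; here n = 11.
C_11 = C_10 · 2(2·10+1)/(10+2) = 16796 · 42/12 = 58786.

58786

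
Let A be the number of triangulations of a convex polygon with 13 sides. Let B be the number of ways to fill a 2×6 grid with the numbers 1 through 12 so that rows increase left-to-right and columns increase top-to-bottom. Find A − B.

58654

A convex 13-gon is triangulated into 11 triangles, and the number of such triangulations is the Catalan number C_{13−2} = C_11. So A = C_11 = 58786.
Standard Young tableaux of shape 2×n are counted by C_n; here n = 6. So B = C_6 = 132.
A − B = 58786 − 132 = 58654.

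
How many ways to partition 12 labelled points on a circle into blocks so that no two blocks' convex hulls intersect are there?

208012

Non-crossing partitions of an n-element set are counted by C_n; here n = 12.
C_12 = C(24,12)/13 = 2704156/13 = 208012.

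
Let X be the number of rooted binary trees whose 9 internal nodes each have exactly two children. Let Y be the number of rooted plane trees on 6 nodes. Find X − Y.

Full binary trees with n internal nodes are counted by C_n; here n = 9. So X = C_9 = 4862.
A rooted plane tree on 6 nodes has 5 edges, and such trees are counted by C_5. So Y = C_5 = 42.
X − Y = 4862 − 42 = 4820.

4820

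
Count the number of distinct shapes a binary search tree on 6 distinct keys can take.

There are C_n binary search tree shapes on n keys; with n = 6 that is C_6.
C_6 = C_5 · 2(2·5+1)/(5+2) = 42 · 22/7 = 132.

132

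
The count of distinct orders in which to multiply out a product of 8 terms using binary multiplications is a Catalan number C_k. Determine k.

7

Bracketing 8 factors into binary products is counted by C_{8−1} = C_7.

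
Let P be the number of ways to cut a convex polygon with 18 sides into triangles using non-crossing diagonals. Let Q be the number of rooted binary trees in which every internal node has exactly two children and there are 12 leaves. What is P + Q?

35416456

A convex 18-gon is triangulated into 16 triangles, and the number of such triangulations is the Catalan number C_{18−2} = C_16. So P = C_16 = 35357670.
A full binary tree with L leaves has L−1 internal nodes and is counted by C_{L−1}; L = 12 gives C_11. So Q = C_11 = 58786.
P + Q = 35357670 + 58786 = 35416456.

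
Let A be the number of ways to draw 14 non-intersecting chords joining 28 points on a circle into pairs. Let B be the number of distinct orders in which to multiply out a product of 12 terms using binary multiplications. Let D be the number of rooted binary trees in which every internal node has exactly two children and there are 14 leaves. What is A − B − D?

Pairing 28 circle points by 14 non-crossing chords gives C_14 matchings. So A = C_14 = 2674440.
Ways to associate a product of 12 factors correspond to binary trees on 12 leaves, so the count is C_11. So B = C_11 = 58786.
Full binary trees with 14 leaves have 14−1 = 13 internal nodes, so there are C_13 of them. So D = C_13 = 742900.
A − B − D = 2674440 − 58786 − 742900 = 1872754.

1872754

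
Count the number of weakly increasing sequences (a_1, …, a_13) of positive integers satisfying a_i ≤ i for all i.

742900

Weakly increasing sequences with a_i ≤ i biject with Dyck paths of semilength 13, so there are C_13.
C_13 = C(26,13)/14 = 10400600/14 = 742900.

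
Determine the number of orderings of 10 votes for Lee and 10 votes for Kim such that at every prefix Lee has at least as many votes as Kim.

Reading a vote for the leader as '(' and for the other as ')' turns such a sequence into a balanced string of 10 pairs, so the count is C_10.
C_10 = C_9 · 2(2·9+1)/(9+2) = 4862 · 38/11 = 16796.

16796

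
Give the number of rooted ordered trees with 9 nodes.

1430

A rooted plane tree on 9 nodes has 8 edges, and such trees are counted by C_8.
C_8 = C(16,8)/9 = 12870/9 = 1430.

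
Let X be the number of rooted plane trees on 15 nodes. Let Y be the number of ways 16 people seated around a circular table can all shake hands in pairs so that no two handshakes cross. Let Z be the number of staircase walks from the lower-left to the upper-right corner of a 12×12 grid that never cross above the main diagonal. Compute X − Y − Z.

A rooted plane tree on 15 nodes has 14 edges, and such trees are counted by C_14. So X = C_14 = 2674440.
With 16 = 2·8 people, non-crossing handshake pairings are non-crossing perfect matchings on a circle, counted by C_8. So Y = C_8 = 1430.
Sub-diagonal monotone paths from (0,0) to (12,12) biject with Dyck paths of semilength 12, giving C_12. So Z = C_12 = 208012.
X − Y − Z = 2674440 − 1430 − 208012 = 2464998.

2464998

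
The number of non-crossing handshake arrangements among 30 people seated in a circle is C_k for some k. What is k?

With 30 = 2·15 people, non-crossing handshake pairings are non-crossing perfect matchings on a circle, counted by C_15.

15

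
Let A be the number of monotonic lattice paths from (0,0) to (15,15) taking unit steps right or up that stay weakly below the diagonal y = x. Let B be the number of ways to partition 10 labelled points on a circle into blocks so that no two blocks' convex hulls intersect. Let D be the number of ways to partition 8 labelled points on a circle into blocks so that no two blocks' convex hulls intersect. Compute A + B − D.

9710211

Monotone paths in an n×n grid that stay weakly below the diagonal are counted by C_n; here n = 15. So A = C_15 = 9694845.
Non-crossing partitions of an n-element set are counted by C_n; here n = 10. So B = C_10 = 16796.
Non-crossing partitions of an n-element set are counted by C_n; here n = 8. So D = C_8 = 1430.
A + B − D = 9694845 + 16796 − 1430 = 9710211.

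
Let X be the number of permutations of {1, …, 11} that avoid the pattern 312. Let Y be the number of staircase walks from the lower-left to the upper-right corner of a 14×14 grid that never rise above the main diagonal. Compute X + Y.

For any fixed pattern of length 3, the pattern-avoiding permutations of [11] number C_11. So X = C_11 = 58786.
Monotone paths in an n×n grid that stay weakly below the diagonal are counted by C_n; here n = 14. So Y = C_14 = 2674440.
X + Y = 58786 + 2674440 = 2733226.

2733226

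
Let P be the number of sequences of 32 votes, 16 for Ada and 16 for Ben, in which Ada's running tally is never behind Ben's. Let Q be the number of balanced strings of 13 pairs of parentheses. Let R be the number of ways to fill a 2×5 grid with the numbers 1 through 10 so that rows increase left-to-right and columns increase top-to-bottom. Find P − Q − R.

Ballot sequences with n votes each where one side never trails are Dyck words, counted by C_n; here n = 16. So P = C_16 = 35357670.
With 13 pairs the number of balanced bracket strings is the Catalan number C_13. So Q = C_13 = 742900.
Standard Young tableaux of shape 2×n are counted by C_n; here n = 5. So R = C_5 = 42.
P − Q − R = 35357670 − 742900 − 42 = 34614728.

34614728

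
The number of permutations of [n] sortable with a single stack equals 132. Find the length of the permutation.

6

Stack-sortable permutations of [n] are counted by C_n. The Catalan number equal to 132 is C_6.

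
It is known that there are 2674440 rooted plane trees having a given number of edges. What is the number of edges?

14

Rooted ordered trees with n edges are counted by C_n. The Catalan number equal to 2674440 is C_14.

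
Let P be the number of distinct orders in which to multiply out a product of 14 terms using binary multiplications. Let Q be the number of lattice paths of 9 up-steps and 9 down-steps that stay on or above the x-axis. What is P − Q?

Ways to associate a product of 14 factors correspond to binary trees on 14 leaves, so the count is C_13. So P = C_13 = 742900.
A Dyck path with 9 up-steps and 9 down-steps has semilength 9, so there are C_9 of them. So Q = C_9 = 4862.
P − Q = 742900 − 4862 = 738038.

738038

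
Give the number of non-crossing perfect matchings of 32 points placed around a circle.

35357670

Pairing 32 circle points by 16 non-crossing chords gives C_16 matchings.
C_16 = C_15 · 2(2·15+1)/(15+2) = 9694845 · 62/17 = 35357670.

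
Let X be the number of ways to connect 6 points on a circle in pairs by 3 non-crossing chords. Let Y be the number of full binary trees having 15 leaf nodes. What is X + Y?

2674445

Pairing 6 circle points by 3 non-crossing chords gives C_3 matchings. So X = C_3 = 5.
Full binary trees with 15 leaves have 15−1 = 14 internal nodes, so there are C_14 of them. So Y = C_14 = 2674440.
X + Y = 5 + 2674440 = 2674445.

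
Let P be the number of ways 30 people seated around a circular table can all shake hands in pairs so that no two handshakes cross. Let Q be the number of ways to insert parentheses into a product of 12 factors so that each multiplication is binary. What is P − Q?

9636059

With 30 = 2·15 people, non-crossing handshake pairings are non-crossing perfect matchings on a circle, counted by C_15. So P = C_15 = 9694845.
Ways to associate a product of 12 factors correspond to binary trees on 12 leaves, so the count is C_11. So Q = C_11 = 58786.
P − Q = 9694845 − 58786 = 9636059.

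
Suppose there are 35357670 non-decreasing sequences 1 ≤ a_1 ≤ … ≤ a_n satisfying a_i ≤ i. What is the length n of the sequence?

Such sub-staircase sequences of length n are counted by C_n, and C_16 = 35357670.

16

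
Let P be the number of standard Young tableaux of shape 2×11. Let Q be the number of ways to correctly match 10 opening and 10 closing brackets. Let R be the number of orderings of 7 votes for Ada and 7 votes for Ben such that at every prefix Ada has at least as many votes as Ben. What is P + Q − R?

75153

Standard Young tableaux of shape 2×n are counted by C_n; here n = 11. So P = C_11 = 58786.
With 10 pairs the number of balanced bracket strings is the Catalan number C_10. So Q = C_10 = 16796.
Reading a vote for the leader as '(' and for the other as ')' turns such a sequence into a balanced string of 7 pairs, so the count is C_7. So R = C_7 = 429.
P + Q − R = 58786 + 16796 − 429 = 75153.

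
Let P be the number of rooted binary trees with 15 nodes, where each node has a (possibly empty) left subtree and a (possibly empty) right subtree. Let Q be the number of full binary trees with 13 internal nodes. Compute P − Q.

8951945

Binary trees (left/right distinguished) on n nodes are counted by C_n; here n = 15. So P = C_15 = 9694845.
Full binary trees with n internal nodes are counted by C_n; here n = 13. So Q = C_13 = 742900.
P − Q = 9694845 − 742900 = 8951945.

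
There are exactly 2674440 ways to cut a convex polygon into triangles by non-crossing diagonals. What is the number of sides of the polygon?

16

Triangulations of a convex m-gon are counted by C_{m−2}; 2674440 = C_14.
So m − 2 = 14, giving m = 16 sides.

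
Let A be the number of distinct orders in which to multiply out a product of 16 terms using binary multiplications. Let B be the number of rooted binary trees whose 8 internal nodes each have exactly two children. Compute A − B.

Ways to associate a product of 16 factors correspond to binary trees on 16 leaves, so the count is C_15. So A = C_15 = 9694845.
The number of full binary trees on 8 internal nodes is the Catalan number C_8. So B = C_8 = 1430.
A − B = 9694845 − 1430 = 9693415.

9693415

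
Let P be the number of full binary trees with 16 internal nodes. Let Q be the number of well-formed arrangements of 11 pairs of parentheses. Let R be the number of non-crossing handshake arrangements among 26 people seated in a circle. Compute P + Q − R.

34673556

The number of full binary trees on 16 internal nodes is the Catalan number C_16. So P = C_16 = 35357670.
Balanced strings of n pairs of brackets are counted by C_n; here n = 11. So Q = C_11 = 58786.
Non-crossing handshake pairings of 2n people are counted by C_n; 26 people gives n = 13. So R = C_13 = 742900.
P + Q − R = 35357670 + 58786 − 742900 = 34673556.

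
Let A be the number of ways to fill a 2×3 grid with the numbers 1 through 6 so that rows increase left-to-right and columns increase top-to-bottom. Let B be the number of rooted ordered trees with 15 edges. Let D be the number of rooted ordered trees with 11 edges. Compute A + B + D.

9753636

By the hook-length formula (or a Dyck-path bijection), SYT of shape 2×3 number C_3. So A = C_3 = 5.
A rooted plane tree with 15 edges has 16 nodes, and the count is C_15. So B = C_15 = 9694845.
A rooted plane tree with 11 edges has 12 nodes, and the count is C_11. So D = C_11 = 58786.
A + B + D = 5 + 9694845 + 58786 = 9753636.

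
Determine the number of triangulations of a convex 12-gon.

A convex 12-gon is triangulated into 10 triangles, and the number of such triangulations is the Catalan number C_{12−2} = C_10.
C_10 = C(20,10)/11 = 184756/11 = 16796.

16796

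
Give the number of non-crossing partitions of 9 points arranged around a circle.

The non-crossing partitions of [9] form a lattice of size C_9.
C_9 = 4862.

4862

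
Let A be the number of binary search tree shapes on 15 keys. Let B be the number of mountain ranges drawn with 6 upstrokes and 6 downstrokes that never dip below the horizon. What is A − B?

Rooted binary trees with 15 nodes (each child slot possibly empty) number C_15. So A = C_15 = 9694845.
A Dyck path with 6 up-steps and 6 down-steps has semilength 6, so there are C_6 of them. So B = C_6 = 132.
A − B = 9694845 − 132 = 9694713.

9694713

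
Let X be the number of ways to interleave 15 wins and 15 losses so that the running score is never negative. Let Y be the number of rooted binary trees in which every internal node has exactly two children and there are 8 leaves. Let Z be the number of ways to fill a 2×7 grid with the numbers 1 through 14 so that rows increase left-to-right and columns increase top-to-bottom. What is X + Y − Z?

9694845

Reading a vote for the leader as '(' and for the other as ')' turns such a sequence into a balanced string of 15 pairs, so the count is C_15. So X = C_15 = 9694845.
Full binary trees with 8 leaves have 8−1 = 7 internal nodes, so there are C_7 of them. So Y = C_7 = 429.
Standard Young tableaux of shape 2×n are counted by C_n; here n = 7. So Z = C_7 = 429.
X + Y − Z = 9694845 + 429 − 429 = 9694845.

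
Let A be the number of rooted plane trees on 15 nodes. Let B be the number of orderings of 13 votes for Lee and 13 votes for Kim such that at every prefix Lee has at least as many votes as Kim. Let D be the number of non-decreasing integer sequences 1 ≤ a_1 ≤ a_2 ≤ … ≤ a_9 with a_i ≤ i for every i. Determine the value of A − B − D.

1926678

Rooted ordered (plane) trees on m nodes have m−1 edges and are counted by C_{m−1}; m = 15 gives C_14. So A = C_14 = 2674440.
Reading a vote for the leader as '(' and for the other as ')' turns such a sequence into a balanced string of 13 pairs, so the count is C_13. So B = C_13 = 742900.
Weakly increasing sequences with a_i ≤ i biject with Dyck paths of semilength 9, so there are C_9. So D = C_9 = 4862.
A − B − D = 2674440 − 742900 − 4862 = 1926678.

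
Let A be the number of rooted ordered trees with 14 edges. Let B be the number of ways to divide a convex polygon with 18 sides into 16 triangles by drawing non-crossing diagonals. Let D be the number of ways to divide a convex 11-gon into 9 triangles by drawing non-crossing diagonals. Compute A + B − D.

38027248

A rooted plane tree with 14 edges has 15 nodes, and the count is C_14. So A = C_14 = 2674440.
A convex 18-gon is triangulated into 16 triangles, and the number of such triangulations is the Catalan number C_{18−2} = C_16. So B = C_16 = 35357670.
The number of triangulations of an 11-gon is the Catalan number C_9 (index = sides − 2). So D = C_9 = 4862.
A + B − D = 2674440 + 35357670 − 4862 = 38027248.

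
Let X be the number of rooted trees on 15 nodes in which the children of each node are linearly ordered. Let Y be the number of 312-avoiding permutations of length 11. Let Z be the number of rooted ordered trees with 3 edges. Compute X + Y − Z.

2733221

Rooted ordered (plane) trees on m nodes have m−1 edges and are counted by C_{m−1}; m = 15 gives C_14. So X = C_14 = 2674440.
For any fixed pattern of length 3, the pattern-avoiding permutations of [11] number C_11. So Y = C_11 = 58786.
A rooted plane tree with 3 edges has 4 nodes, and the count is C_3. So Z = C_3 = 5.
X + Y − Z = 2674440 + 58786 − 5 = 2733221.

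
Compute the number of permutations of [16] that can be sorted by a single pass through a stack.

35357670

Stack-sortable permutations are exactly the 231-avoiding ones, counted by C_n; here n = 16.
C_16 = 35357670.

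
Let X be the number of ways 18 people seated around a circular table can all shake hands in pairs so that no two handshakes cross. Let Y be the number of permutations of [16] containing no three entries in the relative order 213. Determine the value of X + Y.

With 18 = 2·9 people, non-crossing handshake pairings are non-crossing perfect matchings on a circle, counted by C_9. So X = C_9 = 4862.
For any fixed pattern of length 3, the pattern-avoiding permutations of [16] number C_16. So Y = C_16 = 35357670.
X + Y = 4862 + 35357670 = 35362532.

35362532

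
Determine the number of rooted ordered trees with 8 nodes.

429

Rooted ordered (plane) trees on m nodes have m−1 edges and are counted by C_{m−1}; m = 8 gives C_7.
C_7 = C(14,7)/8 = 3432/8 = 429.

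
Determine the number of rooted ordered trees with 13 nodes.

208012

A rooted plane tree on 13 nodes has 12 edges, and such trees are counted by C_12.
C_12 = C_11 · 2(2·11+1)/(11+2) = 58786 · 46/13 = 208012.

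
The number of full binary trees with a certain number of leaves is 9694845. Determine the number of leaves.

16

Full binary trees with L leaves are counted by C_{L−1}, and C_15 = 9694845.
So the index is 15, and the number of leaves is 15 + 1 = 16.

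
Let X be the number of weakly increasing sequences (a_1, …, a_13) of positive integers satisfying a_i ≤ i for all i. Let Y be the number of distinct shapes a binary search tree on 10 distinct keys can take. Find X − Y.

Such sub-staircase sequences of length n are counted by C_n; here n = 13. So X = C_13 = 742900.
There are C_n binary search tree shapes on n keys; with n = 10 that is C_10. So Y = C_10 = 16796.
X − Y = 742900 − 16796 = 726104.

726104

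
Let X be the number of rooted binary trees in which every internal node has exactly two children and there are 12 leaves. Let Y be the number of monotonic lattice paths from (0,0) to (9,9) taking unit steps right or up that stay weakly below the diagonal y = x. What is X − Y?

53924

A full binary tree with L leaves has L−1 internal nodes and is counted by C_{L−1}; L = 12 gives C_11. So X = C_11 = 58786.
Sub-diagonal monotone paths from (0,0) to (9,9) biject with Dyck paths of semilength 9, giving C_9. So Y = C_9 = 4862.
X − Y = 58786 − 4862 = 53924.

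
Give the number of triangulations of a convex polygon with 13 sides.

58786

Triangulations of a convex m-gon are counted by C_{m−2}; with m = 13 this is C_11.
C_11 = C_10 · 2(2·10+1)/(10+2) = 16796 · 42/12 = 58786.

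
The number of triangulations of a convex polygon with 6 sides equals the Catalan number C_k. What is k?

4

Triangulations of a convex m-gon are counted by C_{m−2}; with m = 6 this is C_4.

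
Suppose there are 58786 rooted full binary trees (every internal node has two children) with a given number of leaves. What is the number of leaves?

Full binary trees with L leaves are counted by C_{L−1}. Since C_11 = 58786, the index is 11.
So the index is 11, and the number of leaves is 11 + 1 = 12.

12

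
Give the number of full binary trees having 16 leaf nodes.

9694845

Full binary trees with 16 leaves have 16−1 = 15 internal nodes, so there are C_15 of them.
C_15 = 9694845.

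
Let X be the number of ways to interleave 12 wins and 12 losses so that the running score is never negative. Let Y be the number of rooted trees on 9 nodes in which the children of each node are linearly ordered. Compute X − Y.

Ballot sequences with n votes each where one side never trails are Dyck words, counted by C_n; here n = 12. So X = C_12 = 208012.
Rooted ordered (plane) trees on m nodes have m−1 edges and are counted by C_{m−1}; m = 9 gives C_8. So Y = C_8 = 1430.
X − Y = 208012 − 1430 = 206582.

206582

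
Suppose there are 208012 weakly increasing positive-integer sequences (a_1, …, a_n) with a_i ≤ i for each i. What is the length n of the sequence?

Such sub-staircase sequences of length n are counted by C_n, and C_12 = 208012.

12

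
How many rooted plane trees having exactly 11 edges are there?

A rooted plane tree with 11 edges has 12 nodes, and the count is C_11.
C_11 = 58786.

58786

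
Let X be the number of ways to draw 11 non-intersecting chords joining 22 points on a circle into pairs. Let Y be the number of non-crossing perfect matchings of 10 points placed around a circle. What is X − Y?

58744

Pairing 22 circle points by 11 non-crossing chords gives C_11 matchings. So X = C_11 = 58786.
Pairing 10 circle points by 5 non-crossing chords gives C_5 matchings. So Y = C_5 = 42.
X − Y = 58786 − 42 = 58744.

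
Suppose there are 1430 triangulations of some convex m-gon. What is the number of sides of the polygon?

Triangulations of a convex m-gon are counted by C_{m−2}. Since C_8 = 1430, the index is 8.
So m − 2 = 8, giving m = 10 sides.

10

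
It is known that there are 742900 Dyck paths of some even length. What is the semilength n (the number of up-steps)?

Dyck paths of semilength n are counted by C_n. The Catalan number equal to 742900 is C_13.

13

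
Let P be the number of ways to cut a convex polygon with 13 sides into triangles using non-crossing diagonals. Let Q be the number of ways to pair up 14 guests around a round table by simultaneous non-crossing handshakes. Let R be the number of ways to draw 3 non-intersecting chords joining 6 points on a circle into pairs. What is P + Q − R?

59210

A convex 13-gon is triangulated into 11 triangles, and the number of such triangulations is the Catalan number C_{13−2} = C_11. So P = C_11 = 58786.
Non-crossing handshake pairings of 2n people are counted by C_n; 14 people gives n = 7. So Q = C_7 = 429.
Non-crossing perfect matchings of 2n points on a circle are counted by C_n; with 6 points, n = 3. So R = C_3 = 5.
P + Q − R = 58786 + 429 − 5 = 59210.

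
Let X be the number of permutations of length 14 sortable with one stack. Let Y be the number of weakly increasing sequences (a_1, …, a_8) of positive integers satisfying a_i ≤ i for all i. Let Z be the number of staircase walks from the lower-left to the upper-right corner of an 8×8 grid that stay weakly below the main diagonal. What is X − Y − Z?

By Knuth's characterisation, the stack-sortable permutations of length 14 are the 231-avoiders, numbering C_14. So X = C_14 = 2674440.
Such sub-staircase sequences of length n are counted by C_n; here n = 8. So Y = C_8 = 1430.
Sub-diagonal monotone paths from (0,0) to (8,8) biject with Dyck paths of semilength 8, giving C_8. So Z = C_8 = 1430.
X − Y − Z = 2674440 − 1430 − 1430 = 2671580.

2671580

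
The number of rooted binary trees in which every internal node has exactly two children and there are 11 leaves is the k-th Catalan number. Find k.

10

A full binary tree with L leaves has L−1 internal nodes and is counted by C_{L−1}; L = 11 gives C_10.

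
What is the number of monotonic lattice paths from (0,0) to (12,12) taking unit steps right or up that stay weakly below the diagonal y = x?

208012

Sub-diagonal monotone paths from (0,0) to (12,12) biject with Dyck paths of semilength 12, giving C_12.
C_12 = 208012.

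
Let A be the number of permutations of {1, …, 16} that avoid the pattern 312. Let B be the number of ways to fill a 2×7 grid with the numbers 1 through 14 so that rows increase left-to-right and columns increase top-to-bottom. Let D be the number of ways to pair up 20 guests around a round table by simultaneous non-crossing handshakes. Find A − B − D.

35340445

Permutations of [n] avoiding any single length-3 pattern are counted by C_n; here n = 16. So A = C_16 = 35357670.
By the hook-length formula (or a Dyck-path bijection), SYT of shape 2×7 number C_7. So B = C_7 = 429.
Non-crossing handshake pairings of 2n people are counted by C_n; 20 people gives n = 10. So D = C_10 = 16796.
A − B − D = 35357670 − 429 − 16796 = 35340445.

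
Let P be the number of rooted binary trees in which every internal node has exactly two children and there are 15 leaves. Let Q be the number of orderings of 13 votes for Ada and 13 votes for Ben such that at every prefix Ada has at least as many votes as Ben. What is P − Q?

Full binary trees with 15 leaves have 15−1 = 14 internal nodes, so there are C_14 of them. So P = C_14 = 2674440.
Reading a vote for the leader as '(' and for the other as ')' turns such a sequence into a balanced string of 13 pairs, so the count is C_13. So Q = C_13 = 742900.
P − Q = 2674440 − 742900 = 1931540.

1931540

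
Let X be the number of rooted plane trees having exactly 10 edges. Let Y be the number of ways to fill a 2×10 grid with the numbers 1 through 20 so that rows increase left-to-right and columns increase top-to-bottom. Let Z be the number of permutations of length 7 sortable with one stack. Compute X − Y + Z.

Rooted ordered trees with n edges are counted by C_n; here n = 10. So X = C_10 = 16796.
Standard Young tableaux of shape 2×n are counted by C_n; here n = 10. So Y = C_10 = 16796.
By Knuth's characterisation, the stack-sortable permutations of length 7 are the 231-avoiders, numbering C_7. So Z = C_7 = 429.
X − Y + Z = 16796 − 16796 + 429 = 429.

429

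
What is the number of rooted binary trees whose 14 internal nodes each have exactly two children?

2674440

Full binary trees with n internal nodes are counted by C_n; here n = 14.
C_14 = C(28,14)/15 = 40116600/15 = 2674440.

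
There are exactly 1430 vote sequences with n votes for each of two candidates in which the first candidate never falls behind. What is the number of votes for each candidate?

Such ballot sequences with n votes each are counted by C_n, and C_8 = 1430.

8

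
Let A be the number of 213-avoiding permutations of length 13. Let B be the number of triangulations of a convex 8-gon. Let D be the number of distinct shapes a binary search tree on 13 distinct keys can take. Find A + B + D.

Permutations of [n] avoiding any single length-3 pattern are counted by C_n; here n = 13. So A = C_13 = 742900.
Triangulations of a convex m-gon are counted by C_{m−2}; with m = 8 this is C_6. So B = C_6 = 132.
There are C_n binary search tree shapes on n keys; with n = 13 that is C_13. So D = C_13 = 742900.
A + B + D = 742900 + 132 + 742900 = 1485932.

1485932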